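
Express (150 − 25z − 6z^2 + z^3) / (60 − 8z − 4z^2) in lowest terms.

(−30 + 11z − z^2)/(−12 + 4z)

By polynomial division,
  z^3 − 6z^2 − 25z + 150 = (−(1/4)z + 2)(−4z^2 − 8z + 60) + (6z + 30)
  −4z^2 − 8z + 60 = (−(2/3)z + 2)(6z + 30) + (0)
Last nonzero remainder: 6z + 30. Dividing through by 6 gives the monic gcd z + 5.
Cancel z + 5 from numerator and denominator to get the reduced form.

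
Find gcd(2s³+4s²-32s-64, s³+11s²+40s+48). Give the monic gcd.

s+4

Repeated division with remainder:
  2s³+4s²-32s-64 = (2)(s³+11s²+40s+48) + (-18s²-112s-160)
  s³+11s²+40s+48 = (-(1/18)s-43/162)(-18s²-112s-160) + ((112/81)s+448/81)
  -18s²-112s-160 = (-(729/56)s-405/14)((112/81)s+448/81) + (0)
Last nonzero remainder: (112/81)s+448/81. Dividing through by 112/81 gives the monic gcd s+4.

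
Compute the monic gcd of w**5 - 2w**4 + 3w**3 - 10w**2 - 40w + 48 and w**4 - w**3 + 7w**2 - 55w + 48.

Repeated division with remainder:
  w**5 - 2w**4 + 3w**3 - 10w**2 - 40w + 48 = (w - 1)(w**4 - w**3 + 7w**2 - 55w + 48) + (-5w**3 + 52w**2 - 143w + 96)
  w**4 - w**3 + 7w**2 - 55w + 48 = (-(1/5)w - 47/25)(-5w**3 + 52w**2 - 143w + 96) + ((1904/25)w**2 - (7616/25)w + 5712/25)
  -5w**3 + 52w**2 - 143w + 96 = (-(125/1904)w + 50/119)((1904/25)w**2 - (7616/25)w + 5712/25) + (0)
Last nonzero remainder: (1904/25)w**2 - (7616/25)w + 5712/25. Dividing through by 1904/25 gives the monic gcd w**2 - 4w + 3.

w**2 - 4w + 3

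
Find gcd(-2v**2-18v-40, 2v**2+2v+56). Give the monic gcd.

1

By polynomial division,
  -2v**2-18v-40 = (-1)(2v**2+2v+56) + (-16v+16)
  2v**2+2v+56 = (-(1/8)v-1/4)(-16v+16) + (60)
  -16v+16 = (-(4/15)v+4/15)(60) + (0)
The last nonzero remainder is the constant 60, so the polynomials are coprime and gcd = 1.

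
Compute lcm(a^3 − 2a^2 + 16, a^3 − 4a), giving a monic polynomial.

a^5 − 4a^4 + 4a^3 + 16a^2 − 32a

By polynomial division,
  a^3 − 2a^2 + 16 = (a^3 − 4a) + (−2a^2 + 4a + 16)
  a^3 − 4a = (−(1/2)a − 1)(−2a^2 + 4a + 16) + (8a + 16)
  −2a^2 + 4a + 16 = (−(1/4)a + 1)(8a + 16) + (0)
Last nonzero remainder: 8a + 16. Dividing through by 8 gives the monic gcd a + 2.
Then lcm(f, g) = f·g / gcd(f, g); expanding and making the result monic gives the answer.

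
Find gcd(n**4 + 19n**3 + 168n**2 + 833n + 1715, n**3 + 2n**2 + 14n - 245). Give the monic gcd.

Apply the Euclidean algorithm:
  n**4 + 19n**3 + 168n**2 + 833n + 1715 = (n + 17)(n**3 + 2n**2 + 14n - 245) + (120n**2 + 840n + 5880)
  n**3 + 2n**2 + 14n - 245 = ((1/120)n - 1/24)(120n**2 + 840n + 5880) + (0)
Last nonzero remainder: 120n**2 + 840n + 5880. Dividing through by 120 gives the monic gcd n**2 + 7n + 49.

n**2 + 7n + 49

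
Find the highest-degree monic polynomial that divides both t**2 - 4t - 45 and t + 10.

1

Euclidean algorithm in ℚ[t]:
  t**2 - 4t - 45 = (t - 14)(t + 10) + (95)
  t + 10 = ((1/95)t + 2/19)(95) + (0)
The last nonzero remainder is the constant 95, so the polynomials are coprime and gcd = 1.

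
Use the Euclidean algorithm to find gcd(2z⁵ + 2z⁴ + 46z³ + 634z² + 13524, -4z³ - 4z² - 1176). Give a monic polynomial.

Euclidean algorithm in ℚ[z]:
  2z⁵ + 2z⁴ + 46z³ + 634z² + 13524 = (-(1/2)z² - 23/2)(-4z³ - 4z² - 1176) + (0)
Last nonzero remainder: -4z³ - 4z² - 1176. Dividing through by -4 gives the monic gcd z³ + z² + 294.

z³ + z² + 294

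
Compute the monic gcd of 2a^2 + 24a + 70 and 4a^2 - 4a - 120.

a + 5

Apply the Euclidean algorithm:
  2a^2 + 24a + 70 = (1/2)(4a^2 - 4a - 120) + (26a + 130)
  4a^2 - 4a - 120 = ((2/13)a - 12/13)(26a + 130) + (0)
Last nonzero remainder: 26a + 130. Dividing through by 26 gives the monic gcd a + 5.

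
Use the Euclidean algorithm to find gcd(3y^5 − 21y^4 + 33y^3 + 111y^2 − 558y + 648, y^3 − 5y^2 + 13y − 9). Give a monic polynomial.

By polynomial division,
  3y^5 − 21y^4 + 33y^3 + 111y^2 − 558y + 648 = (3y^2 − 6y − 36)(y^3 − 5y^2 + 13y − 9) + (36y^2 − 144y + 324)
  y^3 − 5y^2 + 13y − 9 = ((1/36)y − 1/36)(36y^2 − 144y + 324) + (0)
Last nonzero remainder: 36y^2 − 144y + 324. Dividing through by 36 gives the monic gcd y^2 − 4y + 9.

y^2 − 4y + 9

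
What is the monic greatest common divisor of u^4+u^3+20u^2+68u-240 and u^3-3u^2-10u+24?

Euclidean algorithm in ℚ[u]:
  u^4+u^3+20u^2+68u-240 = (u+4)(u^3-3u^2-10u+24) + (42u^2+84u-336)
  u^3-3u^2-10u+24 = ((1/42)u-5/42)(42u^2+84u-336) + (8u-16)
  42u^2+84u-336 = ((21/4)u+21)(8u-16) + (0)
Last nonzero remainder: 8u-16. Dividing through by 8 gives the monic gcd u-2.

u-2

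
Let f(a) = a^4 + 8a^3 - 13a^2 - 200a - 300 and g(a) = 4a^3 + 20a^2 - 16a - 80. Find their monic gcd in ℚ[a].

By polynomial division,
  a^4 + 8a^3 - 13a^2 - 200a - 300 = ((1/4)a + 3/4)(4a^3 + 20a^2 - 16a - 80) + (-24a^2 - 168a - 240)
  4a^3 + 20a^2 - 16a - 80 = (-(1/6)a + 1/3)(-24a^2 - 168a - 240) + (0)
Last nonzero remainder: -24a^2 - 168a - 240. Dividing through by -24 gives the monic gcd a^2 + 7a + 10.

a^2 + 7a + 10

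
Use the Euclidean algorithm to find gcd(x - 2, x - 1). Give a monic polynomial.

1

Repeated division with remainder:
  x - 2 = (x - 1) + (-1)
  x - 1 = (-x + 1)(-1) + (0)
The last nonzero remainder is the constant -1, so the polynomials are coprime and gcd = 1.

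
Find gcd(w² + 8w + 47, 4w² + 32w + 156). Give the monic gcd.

1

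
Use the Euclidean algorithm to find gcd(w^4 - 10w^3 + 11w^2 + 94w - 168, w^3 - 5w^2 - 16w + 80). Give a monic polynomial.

w - 4

Euclidean algorithm in ℚ[w]:
  w^4 - 10w^3 + 11w^2 + 94w - 168 = (w - 5)(w^3 - 5w^2 - 16w + 80) + (2w^2 - 66w + 232)
  w^3 - 5w^2 - 16w + 80 = ((1/2)w + 14)(2w^2 - 66w + 232) + (792w - 3168)
  2w^2 - 66w + 232 = ((1/396)w - 29/396)(792w - 3168) + (0)
Last nonzero remainder: 792w - 3168. Dividing through by 792 gives the monic gcd w - 4.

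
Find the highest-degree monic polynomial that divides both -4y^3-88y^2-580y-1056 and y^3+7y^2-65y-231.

y^2+14y+33

Apply the Euclidean algorithm:
  -4y^3-88y^2-580y-1056 = (-4)(y^3+7y^2-65y-231) + (-60y^2-840y-1980)
  y^3+7y^2-65y-231 = (-(1/60)y+7/60)(-60y^2-840y-1980) + (0)
Last nonzero remainder: -60y^2-840y-1980. Dividing through by -60 gives the monic gcd y^2+14y+33.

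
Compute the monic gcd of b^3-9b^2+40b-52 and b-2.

Euclidean algorithm in ℚ[b]:
  b^3-9b^2+40b-52 = (b^2-7b+26)(b-2) + (0)
The last nonzero remainder b-2 is already monic.

b-2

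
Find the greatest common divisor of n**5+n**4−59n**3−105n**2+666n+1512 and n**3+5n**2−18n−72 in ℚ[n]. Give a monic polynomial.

Repeated division with remainder:
  n**5+n**4−59n**3−105n**2+666n+1512 = (n**2−4n−21)(n**3+5n**2−18n−72) + (0)
The last nonzero remainder n**3+5n**2−18n−72 is already monic.

n**3+5n**2−18n−72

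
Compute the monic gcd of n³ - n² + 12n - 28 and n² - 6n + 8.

By polynomial division,
  n³ - n² + 12n - 28 = (n + 5)(n² - 6n + 8) + (34n - 68)
  n² - 6n + 8 = ((1/34)n - 2/17)(34n - 68) + (0)
Last nonzero remainder: 34n - 68. Dividing through by 34 gives the monic gcd n - 2.

n - 2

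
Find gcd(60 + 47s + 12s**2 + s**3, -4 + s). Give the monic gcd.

Repeated division with remainder:
  s**3 + 12s**2 + 47s + 60 = (s**2 + 16s + 111)(s - 4) + (504)
  s - 4 = ((1/504)s - 1/126)(504) + (0)
The last nonzero remainder is the constant 504, so the polynomials are coprime and gcd = 1.

1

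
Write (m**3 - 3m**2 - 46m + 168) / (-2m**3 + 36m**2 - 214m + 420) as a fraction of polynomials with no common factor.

Euclidean algorithm in ℚ[m]:
  m**3 - 3m**2 - 46m + 168 = (-1/2)(-2m**3 + 36m**2 - 214m + 420) + (15m**2 - 153m + 378)
  -2m**3 + 36m**2 - 214m + 420 = (-(2/15)m + 26/25)(15m**2 - 153m + 378) + (-(112/25)m + 672/25)
  15m**2 - 153m + 378 = (-(375/112)m + 225/16)(-(112/25)m + 672/25) + (0)
Last nonzero remainder: -(112/25)m + 672/25. Dividing through by -112/25 gives the monic gcd m - 6.
Cancel m - 6 from numerator and denominator to get the reduced form.

(-m**2 - 3m + 28)/(2m**2 - 24m + 70)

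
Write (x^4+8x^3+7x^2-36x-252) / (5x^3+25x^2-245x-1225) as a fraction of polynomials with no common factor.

(x^3+x^2-36)/(5x^2-10x-175)

By polynomial division,
  x^4+8x^3+7x^2-36x-252 = ((1/5)x+3/5)(5x^3+25x^2-245x-1225) + (41x^2+356x+483)
  5x^3+25x^2-245x-1225 = ((5/41)x-755/1681)(41x^2+356x+483) + (-(242080/1681)x-1694560/1681)
  41x^2+356x+483 = (-(68921/242080)x-115989/242080)(-(242080/1681)x-1694560/1681) + (0)
Last nonzero remainder: -(242080/1681)x-1694560/1681. Dividing through by -242080/1681 gives the monic gcd x+7.
Cancel x+7 from numerator and denominator to get the reduced form.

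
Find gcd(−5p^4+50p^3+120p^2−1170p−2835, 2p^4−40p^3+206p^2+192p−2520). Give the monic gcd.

p^2−4p−21

Euclidean algorithm in ℚ[p]:
  −5p^4+50p^3+120p^2−1170p−2835 = (−5/2)(2p^4−40p^3+206p^2+192p−2520) + (−50p^3+635p^2−690p−9135)
  2p^4−40p^3+206p^2+192p−2520 = (−(1/25)p+73/250)(−50p^3+635p^2−690p−9135) + (−(351/50)p^2+(702/25)p+7371/50)
  −50p^3+635p^2−690p−9135 = ((2500/351)p−7250/117)(−(351/50)p^2+(702/25)p+7371/50) + (0)
Last nonzero remainder: −(351/50)p^2+(702/25)p+7371/50. Dividing through by −351/50 gives the monic gcd p^2−4p−21.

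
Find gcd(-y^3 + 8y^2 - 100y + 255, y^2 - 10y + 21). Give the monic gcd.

y - 3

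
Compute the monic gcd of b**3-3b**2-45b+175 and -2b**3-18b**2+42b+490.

b**2+2b-35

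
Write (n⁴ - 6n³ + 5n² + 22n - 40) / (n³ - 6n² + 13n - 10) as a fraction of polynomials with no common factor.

By polynomial division,
  n⁴ - 6n³ + 5n² + 22n - 40 = (n)(n³ - 6n² + 13n - 10) + (-8n² + 32n - 40)
  n³ - 6n² + 13n - 10 = (-(1/8)n + 1/4)(-8n² + 32n - 40) + (0)
Last nonzero remainder: -8n² + 32n - 40. Dividing through by -8 gives the monic gcd n² - 4n + 5.
Cancel n² - 4n + 5 from numerator and denominator to get the reduced form.

(n² - 2n - 8)/(n - 2)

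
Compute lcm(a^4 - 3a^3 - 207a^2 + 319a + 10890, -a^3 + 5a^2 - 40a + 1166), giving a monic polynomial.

a^6 + 3a^5 - 119a^4 - 1241a^3 - 9138a^2 + 99154a + 1154340

Repeated division with remainder:
  a^4 - 3a^3 - 207a^2 + 319a + 10890 = (-a - 2)(-a^3 + 5a^2 - 40a + 1166) + (-237a^2 + 1405a + 13222)
  -a^3 + 5a^2 - 40a + 1166 = ((1/237)a + 220/56169)(-237a^2 + 1405a + 13222) + (-(5689474/56169)a + 62584214/56169)
  -237a^2 + 1405a + 13222 = ((13312053/5689474)a + 33757569/2844737)(-(5689474/56169)a + 62584214/56169) + (0)
Last nonzero remainder: -(5689474/56169)a + 62584214/56169. Dividing through by -5689474/56169 gives the monic gcd a - 11.
Then lcm(f, g) = f·g / gcd(f, g); expanding and making the result monic gives the answer.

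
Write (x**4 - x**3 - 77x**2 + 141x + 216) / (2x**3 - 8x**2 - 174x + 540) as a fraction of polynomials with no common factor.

(x**2 - 7x - 8)/(2x - 20)

By polynomial division,
  x**4 - x**3 - 77x**2 + 141x + 216 = ((1/2)x + 3/2)(2x**3 - 8x**2 - 174x + 540) + (22x**2 + 132x - 594)
  2x**3 - 8x**2 - 174x + 540 = ((1/11)x - 10/11)(22x**2 + 132x - 594) + (0)
Last nonzero remainder: 22x**2 + 132x - 594. Dividing through by 22 gives the monic gcd x**2 + 6x - 27.
Cancel x**2 + 6x - 27 from numerator and denominator to get the reduced form.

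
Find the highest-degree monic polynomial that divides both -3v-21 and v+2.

1

Repeated division with remainder:
  -3v-21 = (-3)(v+2) + (-15)
  v+2 = (-(1/15)v-2/15)(-15) + (0)
The last nonzero remainder is the constant -15, so the polynomials are coprime and gcd = 1.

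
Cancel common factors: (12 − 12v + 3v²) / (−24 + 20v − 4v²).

(6 − 3v)/(−12 + 4v)

By polynomial division,
  3v² − 12v + 12 = (−3/4)(−4v² + 20v − 24) + (3v − 6)
  −4v² + 20v − 24 = (−(4/3)v + 4)(3v − 6) + (0)
Last nonzero remainder: 3v − 6. Dividing through by 3 gives the monic gcd v − 2.
Cancel v − 2 from numerator and denominator to get the reduced form.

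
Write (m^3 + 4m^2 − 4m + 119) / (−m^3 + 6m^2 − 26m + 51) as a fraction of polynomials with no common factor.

Repeated division with remainder:
  m^3 + 4m^2 − 4m + 119 = (−1)(−m^3 + 6m^2 − 26m + 51) + (10m^2 − 30m + 170)
  −m^3 + 6m^2 − 26m + 51 = (−(1/10)m + 3/10)(10m^2 − 30m + 170) + (0)
Last nonzero remainder: 10m^2 − 30m + 170. Dividing through by 10 gives the monic gcd m^2 − 3m + 17.
Cancel m^2 − 3m + 17 from numerator and denominator to get the reduced form.

(−m − 7)/(m − 3)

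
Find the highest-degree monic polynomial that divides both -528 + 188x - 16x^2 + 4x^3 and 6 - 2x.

By polynomial division,
  4x^3 - 16x^2 + 188x - 528 = (-2x^2 + 2x - 88)(-2x + 6) + (0)
Last nonzero remainder: -2x + 6. Dividing through by -2 gives the monic gcd x - 3.

-3 + x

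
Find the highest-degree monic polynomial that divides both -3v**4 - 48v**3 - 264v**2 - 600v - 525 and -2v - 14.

v + 7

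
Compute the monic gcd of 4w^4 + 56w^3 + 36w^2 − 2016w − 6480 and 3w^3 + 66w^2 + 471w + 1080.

w^2 + 14w + 45

Euclidean algorithm in ℚ[w]:
  4w^4 + 56w^3 + 36w^2 − 2016w − 6480 = ((4/3)w − 32/3)(3w^3 + 66w^2 + 471w + 1080) + (112w^2 + 1568w + 5040)
  3w^3 + 66w^2 + 471w + 1080 = ((3/112)w + 3/14)(112w^2 + 1568w + 5040) + (0)
Last nonzero remainder: 112w^2 + 1568w + 5040. Dividing through by 112 gives the monic gcd w^2 + 14w + 45.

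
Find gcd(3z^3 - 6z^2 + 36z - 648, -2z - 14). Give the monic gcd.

1

By polynomial division,
  3z^3 - 6z^2 + 36z - 648 = (-(3/2)z^2 + (27/2)z - 225/2)(-2z - 14) + (-2223)
  -2z - 14 = ((2/2223)z + 14/2223)(-2223) + (0)
The last nonzero remainder is the constant -2223, so the polynomials are coprime and gcd = 1.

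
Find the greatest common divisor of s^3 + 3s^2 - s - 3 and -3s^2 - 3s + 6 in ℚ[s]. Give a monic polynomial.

s - 1

Apply the Euclidean algorithm:
  s^3 + 3s^2 - s - 3 = (-(1/3)s - 2/3)(-3s^2 - 3s + 6) + (-s + 1)
  -3s^2 - 3s + 6 = (3s + 6)(-s + 1) + (0)
Last nonzero remainder: -s + 1. Dividing through by -1 gives the monic gcd s - 1.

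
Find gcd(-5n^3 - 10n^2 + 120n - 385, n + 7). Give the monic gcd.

Repeated division with remainder:
  -5n^3 - 10n^2 + 120n - 385 = (-5n^2 + 25n - 55)(n + 7) + (0)
The last nonzero remainder n + 7 is already monic.

n + 7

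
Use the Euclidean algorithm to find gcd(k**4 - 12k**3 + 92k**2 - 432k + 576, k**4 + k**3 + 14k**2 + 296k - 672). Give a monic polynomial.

Repeated division with remainder:
  k**4 - 12k**3 + 92k**2 - 432k + 576 = (k**4 + k**3 + 14k**2 + 296k - 672) + (-13k**3 + 78k**2 - 728k + 1248)
  k**4 + k**3 + 14k**2 + 296k - 672 = (-(1/13)k - 7/13)(-13k**3 + 78k**2 - 728k + 1248) + (0)
Last nonzero remainder: -13k**3 + 78k**2 - 728k + 1248. Dividing through by -13 gives the monic gcd k**3 - 6k**2 + 56k - 96.

k**3 - 6k**2 + 56k - 96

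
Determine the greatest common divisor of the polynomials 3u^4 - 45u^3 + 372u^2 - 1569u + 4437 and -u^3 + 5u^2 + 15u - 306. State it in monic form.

By polynomial division,
  3u^4 - 45u^3 + 372u^2 - 1569u + 4437 = (-3u + 30)(-u^3 + 5u^2 + 15u - 306) + (267u^2 - 2937u + 13617)
  -u^3 + 5u^2 + 15u - 306 = (-(1/267)u - 2/89)(267u^2 - 2937u + 13617) + (0)
Last nonzero remainder: 267u^2 - 2937u + 13617. Dividing through by 267 gives the monic gcd u^2 - 11u + 51.

u^2 - 11u + 51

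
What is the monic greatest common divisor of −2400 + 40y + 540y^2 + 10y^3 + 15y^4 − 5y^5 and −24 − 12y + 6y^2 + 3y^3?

−4 + y^2

By polynomial division,
  −5y^5 + 15y^4 + 10y^3 + 540y^2 + 40y − 2400 = (−(5/3)y^2 + (25/3)y − 20)(3y^3 + 6y^2 − 12y − 24) + (720y^2 − 2880)
  3y^3 + 6y^2 − 12y − 24 = ((1/240)y + 1/120)(720y^2 − 2880) + (0)
Last nonzero remainder: 720y^2 − 2880. Dividing through by 720 gives the monic gcd y^2 − 4.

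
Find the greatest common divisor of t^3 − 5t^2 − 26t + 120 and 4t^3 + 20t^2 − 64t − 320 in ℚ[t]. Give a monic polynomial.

Apply the Euclidean algorithm:
  t^3 − 5t^2 − 26t + 120 = (1/4)(4t^3 + 20t^2 − 64t − 320) + (−10t^2 − 10t + 200)
  4t^3 + 20t^2 − 64t − 320 = (−(2/5)t − 8/5)(−10t^2 − 10t + 200) + (0)
Last nonzero remainder: −10t^2 − 10t + 200. Dividing through by −10 gives the monic gcd t^2 + t − 20.

t^2 + t − 20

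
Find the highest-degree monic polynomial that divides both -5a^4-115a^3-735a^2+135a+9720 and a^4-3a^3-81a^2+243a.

Euclidean algorithm in ℚ[a]:
  -5a^4-115a^3-735a^2+135a+9720 = (-5)(a^4-3a^3-81a^2+243a) + (-130a^3-1140a^2+1350a+9720)
  a^4-3a^3-81a^2+243a = (-(1/130)a+153/1690)(-130a^3-1140a^2+1350a+9720) + ((5508/169)a^2+(33048/169)a-148716/169)
  -130a^3-1140a^2+1350a+9720 = (-(10985/2754)a-1690/153)((5508/169)a^2+(33048/169)a-148716/169) + (0)
Last nonzero remainder: (5508/169)a^2+(33048/169)a-148716/169. Dividing through by 5508/169 gives the monic gcd a^2+6a-27.

a^2+6a-27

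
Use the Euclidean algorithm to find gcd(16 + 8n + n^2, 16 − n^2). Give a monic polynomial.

Repeated division with remainder:
  n^2 + 8n + 16 = (−1)(−n^2 + 16) + (8n + 32)
  −n^2 + 16 = (−(1/8)n + 1/2)(8n + 32) + (0)
Last nonzero remainder: 8n + 32. Dividing through by 8 gives the monic gcd n + 4.

4 + n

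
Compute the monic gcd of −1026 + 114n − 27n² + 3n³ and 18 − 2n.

Euclidean algorithm in ℚ[n]:
  3n³ − 27n² + 114n − 1026 = (−(3/2)n² − 57)(−2n + 18) + (0)
Last nonzero remainder: −2n + 18. Dividing through by −2 gives the monic gcd n − 9.

−9 + n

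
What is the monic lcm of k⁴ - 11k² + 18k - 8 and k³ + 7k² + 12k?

k⁶ + 3k⁵ - 11k⁴ - 15k³ + 46k² - 24k

Repeated division with remainder:
  k⁴ - 11k² + 18k - 8 = (k - 7)(k³ + 7k² + 12k) + (26k² + 102k - 8)
  k³ + 7k² + 12k = ((1/26)k + 20/169)(26k² + 102k - 8) + ((40/169)k + 160/169)
  26k² + 102k - 8 = ((2197/20)k - 169/20)((40/169)k + 160/169) + (0)
Last nonzero remainder: (40/169)k + 160/169. Dividing through by 40/169 gives the monic gcd k + 4.
Then lcm(f, g) = f·g / gcd(f, g); expanding and making the result monic gives the answer.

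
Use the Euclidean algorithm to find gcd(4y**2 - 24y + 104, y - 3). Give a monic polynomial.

1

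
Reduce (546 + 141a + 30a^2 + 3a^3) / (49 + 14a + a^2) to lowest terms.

By polynomial division,
  3a^3 + 30a^2 + 141a + 546 = (3a - 12)(a^2 + 14a + 49) + (162a + 1134)
  a^2 + 14a + 49 = ((1/162)a + 7/162)(162a + 1134) + (0)
Last nonzero remainder: 162a + 1134. Dividing through by 162 gives the monic gcd a + 7.
Cancel a + 7 from numerator and denominator to get the reduced form.

(78 + 9a + 3a^2)/(7 + a)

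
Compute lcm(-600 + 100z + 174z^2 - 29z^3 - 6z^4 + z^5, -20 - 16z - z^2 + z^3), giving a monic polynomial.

-1200 - 400z + 448z^2 + 116z^3 - 41z^4 - 4z^5 + z^6

Euclidean algorithm in ℚ[z]:
  z^5 - 6z^4 - 29z^3 + 174z^2 + 100z - 600 = (z^2 - 5z - 18)(z^3 - z^2 - 16z - 20) + (96z^2 - 288z - 960)
  z^3 - z^2 - 16z - 20 = ((1/96)z + 1/48)(96z^2 - 288z - 960) + (0)
Last nonzero remainder: 96z^2 - 288z - 960. Dividing through by 96 gives the monic gcd z^2 - 3z - 10.
Then lcm(f, g) = f·g / gcd(f, g); expanding and making the result monic gives the answer.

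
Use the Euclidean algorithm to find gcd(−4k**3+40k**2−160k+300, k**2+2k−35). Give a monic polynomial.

k−5

Repeated division with remainder:
  −4k**3+40k**2−160k+300 = (−4k+48)(k**2+2k−35) + (−396k+1980)
  k**2+2k−35 = (−(1/396)k−7/396)(−396k+1980) + (0)
Last nonzero remainder: −396k+1980. Dividing through by −396 gives the monic gcd k−5.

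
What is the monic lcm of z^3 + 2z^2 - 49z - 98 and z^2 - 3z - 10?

Repeated division with remainder:
  z^3 + 2z^2 - 49z - 98 = (z + 5)(z^2 - 3z - 10) + (-24z - 48)
  z^2 - 3z - 10 = (-(1/24)z + 5/24)(-24z - 48) + (0)
Last nonzero remainder: -24z - 48. Dividing through by -24 gives the monic gcd z + 2.
Then lcm(f, g) = f·g / gcd(f, g); expanding and making the result monic gives the answer.

z^4 - 3z^3 - 59z^2 + 147z + 490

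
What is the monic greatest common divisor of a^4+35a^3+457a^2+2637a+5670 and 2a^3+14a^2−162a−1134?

a^2+16a+63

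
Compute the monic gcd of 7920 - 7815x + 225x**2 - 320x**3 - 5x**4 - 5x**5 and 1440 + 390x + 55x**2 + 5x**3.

48 + 5x + x**2

Euclidean algorithm in ℚ[x]:
  -5x**5 - 5x**4 - 320x**3 + 225x**2 - 7815x + 7920 = (-x**2 + 10x - 96)(5x**3 + 55x**2 + 390x + 1440) + (3045x**2 + 15225x + 146160)
  5x**3 + 55x**2 + 390x + 1440 = ((1/609)x + 2/203)(3045x**2 + 15225x + 146160) + (0)
Last nonzero remainder: 3045x**2 + 15225x + 146160. Dividing through by 3045 gives the monic gcd x**2 + 5x + 48.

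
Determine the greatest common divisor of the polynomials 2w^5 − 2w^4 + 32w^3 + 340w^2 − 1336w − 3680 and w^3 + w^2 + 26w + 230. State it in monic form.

w^3 + w^2 + 26w + 230

Apply the Euclidean algorithm:
  2w^5 − 2w^4 + 32w^3 + 340w^2 − 1336w − 3680 = (2w^2 − 4w − 16)(w^3 + w^2 + 26w + 230) + (0)
The last nonzero remainder w^3 + w^2 + 26w + 230 is already monic.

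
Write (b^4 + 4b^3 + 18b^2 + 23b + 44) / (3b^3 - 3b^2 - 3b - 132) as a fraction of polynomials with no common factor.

(b^2 + b + 4)/(3b - 12)

By polynomial division,
  b^4 + 4b^3 + 18b^2 + 23b + 44 = ((1/3)b + 5/3)(3b^3 - 3b^2 - 3b - 132) + (24b^2 + 72b + 264)
  3b^3 - 3b^2 - 3b - 132 = ((1/8)b - 1/2)(24b^2 + 72b + 264) + (0)
Last nonzero remainder: 24b^2 + 72b + 264. Dividing through by 24 gives the monic gcd b^2 + 3b + 11.
Cancel b^2 + 3b + 11 from numerator and denominator to get the reduced form.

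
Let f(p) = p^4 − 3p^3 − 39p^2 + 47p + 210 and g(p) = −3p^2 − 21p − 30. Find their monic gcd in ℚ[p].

By polynomial division,
  p^4 − 3p^3 − 39p^2 + 47p + 210 = (−(1/3)p^2 + (10/3)p − 7)(−3p^2 − 21p − 30) + (0)
Last nonzero remainder: −3p^2 − 21p − 30. Dividing through by −3 gives the monic gcd p^2 + 7p + 10.

p^2 + 7p + 10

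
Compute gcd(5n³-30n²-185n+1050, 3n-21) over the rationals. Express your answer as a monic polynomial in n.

n-7

Apply the Euclidean algorithm:
  5n³-30n²-185n+1050 = ((5/3)n²+(5/3)n-50)(3n-21) + (0)
Last nonzero remainder: 3n-21. Dividing through by 3 gives the monic gcd n-7.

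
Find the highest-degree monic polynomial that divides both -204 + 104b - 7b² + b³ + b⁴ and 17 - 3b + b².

Euclidean algorithm in ℚ[b]:
  b⁴ + b³ - 7b² + 104b - 204 = (b² + 4b - 12)(b² - 3b + 17) + (0)
The last nonzero remainder b² - 3b + 17 is already monic.

17 - 3b + b²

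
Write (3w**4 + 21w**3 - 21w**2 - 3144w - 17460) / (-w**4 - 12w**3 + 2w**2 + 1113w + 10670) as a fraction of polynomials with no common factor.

Apply the Euclidean algorithm:
  3w**4 + 21w**3 - 21w**2 - 3144w - 17460 = (-3)(-w**4 - 12w**3 + 2w**2 + 1113w + 10670) + (-15w**3 - 15w**2 + 195w + 14550)
  -w**4 - 12w**3 + 2w**2 + 1113w + 10670 = ((1/15)w + 11/15)(-15w**3 - 15w**2 + 195w + 14550) + (0)
Last nonzero remainder: -15w**3 - 15w**2 + 195w + 14550. Dividing through by -15 gives the monic gcd w**3 + w**2 - 13w - 970.
Cancel w**3 + w**2 - 13w - 970 from numerator and denominator to get the reduced form.

(-3w - 18)/(w + 11)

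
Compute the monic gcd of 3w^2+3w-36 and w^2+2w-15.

Euclidean algorithm in ℚ[w]:
  3w^2+3w-36 = (3)(w^2+2w-15) + (-3w+9)
  w^2+2w-15 = (-(1/3)w-5/3)(-3w+9) + (0)
Last nonzero remainder: -3w+9. Dividing through by -3 gives the monic gcd w-3.

w-3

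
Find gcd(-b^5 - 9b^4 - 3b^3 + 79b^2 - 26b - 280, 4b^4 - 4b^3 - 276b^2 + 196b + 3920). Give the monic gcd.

b^2 + 11b + 28

Repeated division with remainder:
  -b^5 - 9b^4 - 3b^3 + 79b^2 - 26b - 280 = (-(1/4)b - 5/2)(4b^4 - 4b^3 - 276b^2 + 196b + 3920) + (-82b^3 - 562b^2 + 1444b + 9520)
  4b^4 - 4b^3 - 276b^2 + 196b + 3920 = (-(2/41)b + 644/1681)(-82b^3 - 562b^2 + 1444b + 9520) + ((16380/1681)b^2 + (180180/1681)b + 458640/1681)
  -82b^3 - 562b^2 + 1444b + 9520 = (-(68921/8190)b + 28577/819)((16380/1681)b^2 + (180180/1681)b + 458640/1681) + (0)
Last nonzero remainder: (16380/1681)b^2 + (180180/1681)b + 458640/1681. Dividing through by 16380/1681 gives the monic gcd b^2 + 11b + 28.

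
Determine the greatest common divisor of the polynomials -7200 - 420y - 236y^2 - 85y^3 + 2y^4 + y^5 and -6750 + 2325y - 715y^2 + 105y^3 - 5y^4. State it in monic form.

-150 + 35y - 12y^2 + y^3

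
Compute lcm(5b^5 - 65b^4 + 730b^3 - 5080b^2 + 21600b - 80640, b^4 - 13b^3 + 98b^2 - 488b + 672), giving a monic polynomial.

b^6 - 15b^5 + 172b^4 - 1308b^3 + 6352b^2 - 24768b + 32256

By polynomial division,
  5b^5 - 65b^4 + 730b^3 - 5080b^2 + 21600b - 80640 = (5b)(b^4 - 13b^3 + 98b^2 - 488b + 672) + (240b^3 - 2640b^2 + 18240b - 80640)
  b^4 - 13b^3 + 98b^2 - 488b + 672 = ((1/240)b - 1/120)(240b^3 - 2640b^2 + 18240b - 80640) + (0)
Last nonzero remainder: 240b^3 - 2640b^2 + 18240b - 80640. Dividing through by 240 gives the monic gcd b^3 - 11b^2 + 76b - 336.
Then lcm(f, g) = f·g / gcd(f, g); expanding and making the result monic gives the answer.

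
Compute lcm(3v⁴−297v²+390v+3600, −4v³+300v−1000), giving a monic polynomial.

v⁵−5v⁴−99v³+625v²+550v−6000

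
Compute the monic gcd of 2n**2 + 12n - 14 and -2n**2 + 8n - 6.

Euclidean algorithm in ℚ[n]:
  2n**2 + 12n - 14 = (-1)(-2n**2 + 8n - 6) + (20n - 20)
  -2n**2 + 8n - 6 = (-(1/10)n + 3/10)(20n - 20) + (0)
Last nonzero remainder: 20n - 20. Dividing through by 20 gives the monic gcd n - 1.

n - 1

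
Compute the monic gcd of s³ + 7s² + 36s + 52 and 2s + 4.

s + 2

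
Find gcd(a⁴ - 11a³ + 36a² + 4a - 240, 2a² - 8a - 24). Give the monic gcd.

a² - 4a - 12

By polynomial division,
  a⁴ - 11a³ + 36a² + 4a - 240 = ((1/2)a² - (7/2)a + 10)(2a² - 8a - 24) + (0)
Last nonzero remainder: 2a² - 8a - 24. Dividing through by 2 gives the monic gcd a² - 4a - 12.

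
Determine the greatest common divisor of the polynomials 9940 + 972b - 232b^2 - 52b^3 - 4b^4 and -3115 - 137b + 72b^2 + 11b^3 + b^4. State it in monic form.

-35 + 2b + b^2

By polynomial division,
  -4b^4 - 52b^3 - 232b^2 + 972b + 9940 = (-4)(b^4 + 11b^3 + 72b^2 - 137b - 3115) + (-8b^3 + 56b^2 + 424b - 2520)
  b^4 + 11b^3 + 72b^2 - 137b - 3115 = (-(1/8)b - 9/4)(-8b^3 + 56b^2 + 424b - 2520) + (251b^2 + 502b - 8785)
  -8b^3 + 56b^2 + 424b - 2520 = (-(8/251)b + 72/251)(251b^2 + 502b - 8785) + (0)
Last nonzero remainder: 251b^2 + 502b - 8785. Dividing through by 251 gives the monic gcd b^2 + 2b - 35.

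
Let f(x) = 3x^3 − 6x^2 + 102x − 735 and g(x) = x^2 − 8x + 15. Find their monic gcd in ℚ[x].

Apply the Euclidean algorithm:
  3x^3 − 6x^2 + 102x − 735 = (3x + 18)(x^2 − 8x + 15) + (201x − 1005)
  x^2 − 8x + 15 = ((1/201)x − 1/67)(201x − 1005) + (0)
Last nonzero remainder: 201x − 1005. Dividing through by 201 gives the monic gcd x − 5.

x − 5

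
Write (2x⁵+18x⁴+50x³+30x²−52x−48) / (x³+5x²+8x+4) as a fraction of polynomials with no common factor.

By polynomial division,
  2x⁵+18x⁴+50x³+30x²−52x−48 = (2x²+8x−6)(x³+5x²+8x+4) + (−12x²−36x−24)
  x³+5x²+8x+4 = (−(1/12)x−1/6)(−12x²−36x−24) + (0)
Last nonzero remainder: −12x²−36x−24. Dividing through by −12 gives the monic gcd x²+3x+2.
Cancel x²+3x+2 from numerator and denominator to get the reduced form.

(2x³+12x²+10x−24)/(x+2)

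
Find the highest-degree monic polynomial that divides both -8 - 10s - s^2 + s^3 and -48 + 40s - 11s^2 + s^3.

-4 + s

By polynomial division,
  s^3 - s^2 - 10s - 8 = (s^3 - 11s^2 + 40s - 48) + (10s^2 - 50s + 40)
  s^3 - 11s^2 + 40s - 48 = ((1/10)s - 3/5)(10s^2 - 50s + 40) + (6s - 24)
  10s^2 - 50s + 40 = ((5/3)s - 5/3)(6s - 24) + (0)
Last nonzero remainder: 6s - 24. Dividing through by 6 gives the monic gcd s - 4.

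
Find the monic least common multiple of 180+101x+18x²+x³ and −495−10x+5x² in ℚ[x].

Euclidean algorithm in ℚ[x]:
  x³+18x²+101x+180 = ((1/5)x+4)(5x²−10x−495) + (240x+2160)
  5x²−10x−495 = ((1/48)x−11/48)(240x+2160) + (0)
Last nonzero remainder: 240x+2160. Dividing through by 240 gives the monic gcd x+9.
Then lcm(f, g) = f·g / gcd(f, g); expanding and making the result monic gives the answer.

−1980−931x−97x²+7x³+x⁴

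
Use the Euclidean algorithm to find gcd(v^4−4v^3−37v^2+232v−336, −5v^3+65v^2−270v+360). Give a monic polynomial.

Euclidean algorithm in ℚ[v]:
  v^4−4v^3−37v^2+232v−336 = (−(1/5)v−9/5)(−5v^3+65v^2−270v+360) + (26v^2−182v+312)
  −5v^3+65v^2−270v+360 = (−(5/26)v+15/13)(26v^2−182v+312) + (0)
Last nonzero remainder: 26v^2−182v+312. Dividing through by 26 gives the monic gcd v^2−7v+12.

v^2−7v+12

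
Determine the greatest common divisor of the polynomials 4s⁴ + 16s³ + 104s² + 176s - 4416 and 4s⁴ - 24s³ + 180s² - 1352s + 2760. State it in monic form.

s² + 2s + 46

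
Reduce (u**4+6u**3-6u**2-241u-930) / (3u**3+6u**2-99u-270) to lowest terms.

(u**2+7u+31)/(3u+9)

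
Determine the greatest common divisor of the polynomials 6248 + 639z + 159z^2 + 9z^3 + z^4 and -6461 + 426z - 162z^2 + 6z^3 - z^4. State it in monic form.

By polynomial division,
  z^4 + 9z^3 + 159z^2 + 639z + 6248 = (-1)(-z^4 + 6z^3 - 162z^2 + 426z - 6461) + (15z^3 - 3z^2 + 1065z - 213)
  -z^4 + 6z^3 - 162z^2 + 426z - 6461 = (-(1/15)z + 29/75)(15z^3 - 3z^2 + 1065z - 213) + (-(2246/25)z^2 - 159466/25)
  15z^3 - 3z^2 + 1065z - 213 = (-(375/2246)z + 75/2246)(-(2246/25)z^2 - 159466/25) + (0)
Last nonzero remainder: -(2246/25)z^2 - 159466/25. Dividing through by -2246/25 gives the monic gcd z^2 + 71.

71 + z^2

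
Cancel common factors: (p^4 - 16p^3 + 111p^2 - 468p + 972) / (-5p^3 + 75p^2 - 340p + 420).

(-p^3 + 10p^2 - 51p + 162)/(5p^2 - 45p + 70)

Apply the Euclidean algorithm:
  p^4 - 16p^3 + 111p^2 - 468p + 972 = (-(1/5)p + 1/5)(-5p^3 + 75p^2 - 340p + 420) + (28p^2 - 316p + 888)
  -5p^3 + 75p^2 - 340p + 420 = (-(5/28)p + 65/98)(28p^2 - 316p + 888) + ((1380/49)p - 8280/49)
  28p^2 - 316p + 888 = ((343/345)p - 1813/345)((1380/49)p - 8280/49) + (0)
Last nonzero remainder: (1380/49)p - 8280/49. Dividing through by 1380/49 gives the monic gcd p - 6.
Cancel p - 6 from numerator and denominator to get the reduced form.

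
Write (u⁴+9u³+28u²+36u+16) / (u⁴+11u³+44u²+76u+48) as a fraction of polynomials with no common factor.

(u+1)/(u+3)

Apply the Euclidean algorithm:
  u⁴+9u³+28u²+36u+16 = (u⁴+11u³+44u²+76u+48) + (−2u³−16u²−40u−32)
  u⁴+11u³+44u²+76u+48 = (−(1/2)u−3/2)(−2u³−16u²−40u−32) + (0)
Last nonzero remainder: −2u³−16u²−40u−32. Dividing through by −2 gives the monic gcd u³+8u²+20u+16.
Cancel u³+8u²+20u+16 from numerator and denominator to get the reduced form.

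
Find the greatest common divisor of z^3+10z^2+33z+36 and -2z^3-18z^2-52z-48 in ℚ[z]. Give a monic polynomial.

Euclidean algorithm in ℚ[z]:
  z^3+10z^2+33z+36 = (-1/2)(-2z^3-18z^2-52z-48) + (z^2+7z+12)
  -2z^3-18z^2-52z-48 = (-2z-4)(z^2+7z+12) + (0)
The last nonzero remainder z^2+7z+12 is already monic.

z^2+7z+12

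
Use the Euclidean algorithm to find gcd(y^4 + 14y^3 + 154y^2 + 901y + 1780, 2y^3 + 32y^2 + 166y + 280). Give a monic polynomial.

Apply the Euclidean algorithm:
  y^4 + 14y^3 + 154y^2 + 901y + 1780 = ((1/2)y − 1)(2y^3 + 32y^2 + 166y + 280) + (103y^2 + 927y + 2060)
  2y^3 + 32y^2 + 166y + 280 = ((2/103)y + 14/103)(103y^2 + 927y + 2060) + (0)
Last nonzero remainder: 103y^2 + 927y + 2060. Dividing through by 103 gives the monic gcd y^2 + 9y + 20.

y^2 + 9y + 20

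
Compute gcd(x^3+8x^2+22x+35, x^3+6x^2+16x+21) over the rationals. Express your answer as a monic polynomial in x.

By polynomial division,
  x^3+8x^2+22x+35 = (x^3+6x^2+16x+21) + (2x^2+6x+14)
  x^3+6x^2+16x+21 = ((1/2)x+3/2)(2x^2+6x+14) + (0)
Last nonzero remainder: 2x^2+6x+14. Dividing through by 2 gives the monic gcd x^2+3x+7.

x^2+3x+7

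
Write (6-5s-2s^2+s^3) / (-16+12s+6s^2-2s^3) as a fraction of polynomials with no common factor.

(3-s)/(-8+2s)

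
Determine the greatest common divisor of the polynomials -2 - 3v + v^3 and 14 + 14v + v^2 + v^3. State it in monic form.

1 + v

Euclidean algorithm in ℚ[v]:
  v^3 - 3v - 2 = (v^3 + v^2 + 14v + 14) + (-v^2 - 17v - 16)
  v^3 + v^2 + 14v + 14 = (-v + 16)(-v^2 - 17v - 16) + (270v + 270)
  -v^2 - 17v - 16 = (-(1/270)v - 8/135)(270v + 270) + (0)
Last nonzero remainder: 270v + 270. Dividing through by 270 gives the monic gcd v + 1.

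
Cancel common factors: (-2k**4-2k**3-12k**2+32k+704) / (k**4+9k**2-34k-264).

(-2k-8)/(k+3)

Apply the Euclidean algorithm:
  -2k**4-2k**3-12k**2+32k+704 = (-2)(k**4+9k**2-34k-264) + (-2k**3+6k**2-36k+176)
  k**4+9k**2-34k-264 = (-(1/2)k-3/2)(-2k**3+6k**2-36k+176) + (0)
Last nonzero remainder: -2k**3+6k**2-36k+176. Dividing through by -2 gives the monic gcd k**3-3k**2+18k-88.
Cancel k**3-3k**2+18k-88 from numerator and denominator to get the reduced form.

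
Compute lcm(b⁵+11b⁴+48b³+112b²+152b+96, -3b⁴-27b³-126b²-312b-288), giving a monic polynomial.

Apply the Euclidean algorithm:
  b⁵+11b⁴+48b³+112b²+152b+96 = (-(1/3)b-2/3)(-3b⁴-27b³-126b²-312b-288) + (-12b³-76b²-152b-96)
  -3b⁴-27b³-126b²-312b-288 = ((1/4)b+2/3)(-12b³-76b²-152b-96) + (-(112/3)b²-(560/3)b-224)
  -12b³-76b²-152b-96 = ((9/28)b+3/7)(-(112/3)b²-(560/3)b-224) + (0)
Last nonzero remainder: -(112/3)b²-(560/3)b-224. Dividing through by -112/3 gives the monic gcd b²+5b+6.
Then lcm(f, g) = f·g / gcd(f, g); expanding and making the result monic gives the answer.

b⁷+15b⁶+108b⁵+480b⁴+1368b³+2496b²+2816b+1536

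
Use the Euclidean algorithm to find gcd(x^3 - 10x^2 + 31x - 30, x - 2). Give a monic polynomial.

x - 2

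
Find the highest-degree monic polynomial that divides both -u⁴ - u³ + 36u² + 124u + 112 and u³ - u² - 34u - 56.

Apply the Euclidean algorithm:
  -u⁴ - u³ + 36u² + 124u + 112 = (-u - 2)(u³ - u² - 34u - 56) + (0)
The last nonzero remainder u³ - u² - 34u - 56 is already monic.

u³ - u² - 34u - 56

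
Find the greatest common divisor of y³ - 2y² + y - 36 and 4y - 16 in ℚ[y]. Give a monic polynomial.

y - 4

Euclidean algorithm in ℚ[y]:
  y³ - 2y² + y - 36 = ((1/4)y² + (1/2)y + 9/4)(4y - 16) + (0)
Last nonzero remainder: 4y - 16. Dividing through by 4 gives the monic gcd y - 4.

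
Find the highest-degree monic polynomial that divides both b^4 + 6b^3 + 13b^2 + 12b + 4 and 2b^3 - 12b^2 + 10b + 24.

b + 1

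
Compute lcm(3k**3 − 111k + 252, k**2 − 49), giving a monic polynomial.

k**4 − 7k**3 − 37k**2 + 343k − 588

By polynomial division,
  3k**3 − 111k + 252 = (3k)(k**2 − 49) + (36k + 252)
  k**2 − 49 = ((1/36)k − 7/36)(36k + 252) + (0)
Last nonzero remainder: 36k + 252. Dividing through by 36 gives the monic gcd k + 7.
Then lcm(f, g) = f·g / gcd(f, g); expanding and making the result monic gives the answer.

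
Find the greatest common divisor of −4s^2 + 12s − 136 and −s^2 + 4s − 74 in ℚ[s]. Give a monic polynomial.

By polynomial division,
  −4s^2 + 12s − 136 = (4)(−s^2 + 4s − 74) + (−4s + 160)
  −s^2 + 4s − 74 = ((1/4)s + 9)(−4s + 160) + (−1514)
  −4s + 160 = ((2/757)s − 80/757)(−1514) + (0)
The last nonzero remainder is the constant −1514, so the polynomials are coprime and gcd = 1.

1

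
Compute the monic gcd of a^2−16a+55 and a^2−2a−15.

a−5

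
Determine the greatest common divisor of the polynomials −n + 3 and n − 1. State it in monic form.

Repeated division with remainder:
  −n + 3 = (−1)(n − 1) + (2)
  n − 1 = ((1/2)n − 1/2)(2) + (0)
The last nonzero remainder is the constant 2, so the polynomials are coprime and gcd = 1.

1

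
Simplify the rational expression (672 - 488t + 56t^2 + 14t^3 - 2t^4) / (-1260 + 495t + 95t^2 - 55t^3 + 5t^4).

By polynomial division,
  -2t^4 + 14t^3 + 56t^2 - 488t + 672 = (-2/5)(5t^4 - 55t^3 + 95t^2 + 495t - 1260) + (-8t^3 + 94t^2 - 290t + 168)
  5t^4 - 55t^3 + 95t^2 + 495t - 1260 = (-(5/8)t - 15/32)(-8t^3 + 94t^2 - 290t + 168) + (-(675/16)t^2 + (7425/16)t - 4725/4)
  -8t^3 + 94t^2 - 290t + 168 = ((128/675)t - 32/225)(-(675/16)t^2 + (7425/16)t - 4725/4) + (0)
Last nonzero remainder: -(675/16)t^2 + (7425/16)t - 4725/4. Dividing through by -675/16 gives the monic gcd t^2 - 11t + 28.
Cancel t^2 - 11t + 28 from numerator and denominator to get the reduced form.

(24 - 8t - 2t^2)/(-45 + 5t^2)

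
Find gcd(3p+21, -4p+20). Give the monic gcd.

1

Repeated division with remainder:
  3p+21 = (-3/4)(-4p+20) + (36)
  -4p+20 = (-(1/9)p+5/9)(36) + (0)
The last nonzero remainder is the constant 36, so the polynomials are coprime and gcd = 1.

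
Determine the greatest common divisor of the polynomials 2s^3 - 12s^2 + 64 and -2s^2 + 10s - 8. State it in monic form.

Repeated division with remainder:
  2s^3 - 12s^2 + 64 = (-s + 1)(-2s^2 + 10s - 8) + (-18s + 72)
  -2s^2 + 10s - 8 = ((1/9)s - 1/9)(-18s + 72) + (0)
Last nonzero remainder: -18s + 72. Dividing through by -18 gives the monic gcd s - 4.

s - 4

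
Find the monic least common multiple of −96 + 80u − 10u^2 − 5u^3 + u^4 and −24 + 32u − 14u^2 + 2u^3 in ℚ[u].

192 − 256u + 100u^2 − 7u^4 + u^5

By polynomial division,
  u^4 − 5u^3 − 10u^2 + 80u − 96 = ((1/2)u + 1)(2u^3 − 14u^2 + 32u − 24) + (−12u^2 + 60u − 72)
  2u^3 − 14u^2 + 32u − 24 = (−(1/6)u + 1/3)(−12u^2 + 60u − 72) + (0)
Last nonzero remainder: −12u^2 + 60u − 72. Dividing through by −12 gives the monic gcd u^2 − 5u + 6.
Then lcm(f, g) = f·g / gcd(f, g); expanding and making the result monic gives the answer.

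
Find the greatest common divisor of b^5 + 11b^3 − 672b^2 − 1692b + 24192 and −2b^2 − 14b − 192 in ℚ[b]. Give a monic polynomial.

Apply the Euclidean algorithm:
  b^5 + 11b^3 − 672b^2 − 1692b + 24192 = (−(1/2)b^3 + (7/2)b^2 + 18b − 126)(−2b^2 − 14b − 192) + (0)
Last nonzero remainder: −2b^2 − 14b − 192. Dividing through by −2 gives the monic gcd b^2 + 7b + 96.

b^2 + 7b + 96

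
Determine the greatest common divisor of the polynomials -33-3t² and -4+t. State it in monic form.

1

Euclidean algorithm in ℚ[t]:
  -3t²-33 = (-3t-12)(t-4) + (-81)
  t-4 = (-(1/81)t+4/81)(-81) + (0)
The last nonzero remainder is the constant -81, so the polynomials are coprime and gcd = 1.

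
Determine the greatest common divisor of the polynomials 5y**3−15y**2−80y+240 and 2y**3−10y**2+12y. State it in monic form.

By polynomial division,
  5y**3−15y**2−80y+240 = (5/2)(2y**3−10y**2+12y) + (10y**2−110y+240)
  2y**3−10y**2+12y = ((1/5)y+6/5)(10y**2−110y+240) + (96y−288)
  10y**2−110y+240 = ((5/48)y−5/6)(96y−288) + (0)
Last nonzero remainder: 96y−288. Dividing through by 96 gives the monic gcd y−3.

y−3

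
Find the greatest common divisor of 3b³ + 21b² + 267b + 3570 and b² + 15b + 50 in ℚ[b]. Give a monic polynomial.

Euclidean algorithm in ℚ[b]:
  3b³ + 21b² + 267b + 3570 = (3b - 24)(b² + 15b + 50) + (477b + 4770)
  b² + 15b + 50 = ((1/477)b + 5/477)(477b + 4770) + (0)
Last nonzero remainder: 477b + 4770. Dividing through by 477 gives the monic gcd b + 10.

b + 10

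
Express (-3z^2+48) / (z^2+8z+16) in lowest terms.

(-3z+12)/(z+4)

By polynomial division,
  -3z^2+48 = (-3)(z^2+8z+16) + (24z+96)
  z^2+8z+16 = ((1/24)z+1/6)(24z+96) + (0)
Last nonzero remainder: 24z+96. Dividing through by 24 gives the monic gcd z+4.
Cancel z+4 from numerator and denominator to get the reduced form.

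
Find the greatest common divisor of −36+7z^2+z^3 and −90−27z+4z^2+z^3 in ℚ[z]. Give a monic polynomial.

18+9z+z^2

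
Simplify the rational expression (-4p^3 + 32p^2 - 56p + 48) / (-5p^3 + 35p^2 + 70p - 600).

(4p^2 - 8p + 8)/(5p^2 - 5p - 100)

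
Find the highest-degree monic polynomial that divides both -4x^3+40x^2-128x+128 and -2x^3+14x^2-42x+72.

Apply the Euclidean algorithm:
  -4x^3+40x^2-128x+128 = (2)(-2x^3+14x^2-42x+72) + (12x^2-44x-16)
  -2x^3+14x^2-42x+72 = (-(1/6)x+5/9)(12x^2-44x-16) + (-(182/9)x+728/9)
  12x^2-44x-16 = (-(54/91)x-18/91)(-(182/9)x+728/9) + (0)
Last nonzero remainder: -(182/9)x+728/9. Dividing through by -182/9 gives the monic gcd x-4.

x-4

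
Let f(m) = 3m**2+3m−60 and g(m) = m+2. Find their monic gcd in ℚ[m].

1

By polynomial division,
  3m**2+3m−60 = (3m−3)(m+2) + (−54)
  m+2 = (−(1/54)m−1/27)(−54) + (0)
The last nonzero remainder is the constant −54, so the polynomials are coprime and gcd = 1.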